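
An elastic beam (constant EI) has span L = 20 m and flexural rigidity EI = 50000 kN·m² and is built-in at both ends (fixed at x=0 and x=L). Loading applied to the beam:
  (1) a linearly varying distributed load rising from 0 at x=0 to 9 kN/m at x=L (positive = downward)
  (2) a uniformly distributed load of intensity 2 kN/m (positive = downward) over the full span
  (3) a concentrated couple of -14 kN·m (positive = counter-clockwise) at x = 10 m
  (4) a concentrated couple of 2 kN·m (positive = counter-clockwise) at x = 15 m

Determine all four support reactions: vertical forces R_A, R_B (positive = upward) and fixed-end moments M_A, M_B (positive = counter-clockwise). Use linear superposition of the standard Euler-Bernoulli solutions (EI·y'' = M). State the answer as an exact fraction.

R_A = 737/16 kN, M_A = 4411/24 kN·m, R_B = 1343/16 kN, M_B = -6013/24 kN·m

Load 1 — triangular load w₀=9 kN/m (0→w₀ over full span):
  R_A = 3w₀L/20 = 3·9·20/20 = 27 kN
  M_A = w₀L²/30 = 9·20²/30 = 120 kN·m
  R_B = 7w₀L/20 = 7·9·20/20 = 63 kN
  M_B = -w₀L²/20 = -9·20²/20 = -180 kN·m
Load 2 — uniform load w=2 kN/m over full span:
  R_A = wL/2 = 2·20/2 = 20 kN
  M_A = wL²/12 = 2·20²/12 = 200/3 kN·m
  R_B = wL/2 = 2·20/2 = 20 kN
  M_B = -wL²/12 = -2·20²/12 = -200/3 kN·m
Load 3 — applied couple M₀=-14 kN·m at a=10 m (b=L-a=10):
  R_A = 6M₀ab/L³ = 6·(-14)·10·10/20³ = -21/20 kN
  M_A = M₀b(2a-b)/L² = (-14)·10·(2·10-10)/20² = -7/2 kN·m
  R_B = -6M₀ab/L³ = -6·(-14)·10·10/20³ = 21/20 kN
  M_B = M₀a(2b-a)/L² = (-14)·10·(2·10-10)/20² = -7/2 kN·m
Load 4 — applied couple M₀=2 kN·m at a=15 m (b=L-a=5):
  R_A = 6M₀ab/L³ = 6·2·15·5/20³ = 9/80 kN
  M_A = M₀b(2a-b)/L² = 2·5·(2·15-5)/20² = 5/8 kN·m
  R_B = -6M₀ab/L³ = -6·2·15·5/20³ = -9/80 kN
  M_B = M₀a(2b-a)/L² = 2·15·(2·5-15)/20² = -3/8 kN·m
Superposition: R_A = 737/16 kN, M_A = 4411/24 kN·m, R_B = 1343/16 kN, M_B = -6013/24 kN·m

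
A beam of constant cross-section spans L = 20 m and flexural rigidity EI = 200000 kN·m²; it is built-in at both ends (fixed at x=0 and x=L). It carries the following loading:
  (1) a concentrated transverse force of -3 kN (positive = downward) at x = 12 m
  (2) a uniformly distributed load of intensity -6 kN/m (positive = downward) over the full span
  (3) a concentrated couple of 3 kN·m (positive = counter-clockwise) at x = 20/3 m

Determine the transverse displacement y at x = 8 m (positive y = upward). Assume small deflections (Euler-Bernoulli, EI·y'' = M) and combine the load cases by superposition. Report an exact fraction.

y(8) = 37697/3125000 m

Load 1 — point force P=-3 kN at a=12 m (b=L-a=8):
  y_1 = -Pb²x²(3aL-(3a+b)x)/(6L³EI)  [x≤a] = -(-3)·8²·8²·(3·12·20-(3·12+8)·8)/(6·20³·200000) = 184/390625 m
Load 2 — uniform load w=-6 kN/m over full span:
  y_2 = -wx²(L-x)²/(24EI) = -(-6)·8²·(20-8)²/(24·200000) = 36/3125 m
Load 3 — applied couple M₀=3 kN·m at a=20/3 m (b=L-a=40/3):
  y_3 = (R_Ax³/6 - M_Ax²/2 - M₀(x-a)²/2)/EI  [x>a] with R_A=1/5, M_A=0 = ((1/5)·8³/6 - 0·8²/2 - 3·(8-(20/3))²/2)/200000 = 9/125000 m
Superposition: y = Σ y_i = 37697/3125000 m ≈ 0.012063 m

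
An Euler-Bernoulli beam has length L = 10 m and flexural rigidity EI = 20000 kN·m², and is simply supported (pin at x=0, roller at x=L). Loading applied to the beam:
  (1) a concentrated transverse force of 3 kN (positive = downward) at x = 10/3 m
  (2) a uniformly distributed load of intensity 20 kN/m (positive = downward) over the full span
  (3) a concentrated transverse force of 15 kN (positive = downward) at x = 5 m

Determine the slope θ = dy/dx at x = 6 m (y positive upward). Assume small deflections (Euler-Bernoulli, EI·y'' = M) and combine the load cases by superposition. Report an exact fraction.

θ(6) = 31021/2160000 rad

Load 1 — point force P=3 kN at a=10/3 m (b=L-a=20/3):
  θ_1 = -Pa(2L²-6Lx+3x²+a²)/(6LEI)  [x>a] = -3·(10/3)·(2·10²-6·10·6+3·6²+(10/3)²)/(6·10·20000) = 23/67500 rad
Load 2 — uniform load w=20 kN/m over full span:
  θ_2 = -w(L³-6Lx²+4x³)/(24EI) = -20·(10³-6·10·6²+4·6³)/(24·20000) = 37/3000 rad
Load 3 — point force P=15 kN at a=5 m (b=L-a=5):
  θ_3 = -Pa(2L²-6Lx+3x²+a²)/(6LEI)  [x>a] = -15·5·(2·10²-6·10·6+3·6²+5²)/(6·10·20000) = 27/16000 rad
Superposition: θ = Σ θ_i = 31021/2160000 rad ≈ 0.014362 rad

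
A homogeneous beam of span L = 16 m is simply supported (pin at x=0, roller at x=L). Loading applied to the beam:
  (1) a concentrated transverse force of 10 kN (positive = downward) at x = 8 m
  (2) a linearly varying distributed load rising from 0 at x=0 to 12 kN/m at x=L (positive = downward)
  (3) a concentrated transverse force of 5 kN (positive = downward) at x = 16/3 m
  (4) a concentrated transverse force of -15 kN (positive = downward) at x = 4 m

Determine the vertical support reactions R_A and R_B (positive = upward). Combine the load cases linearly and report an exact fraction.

R_A = 349/12 kN, R_B = 803/12 kN

Load 1 — point force P=10 kN at a=8 m (b=L-a=8):
  R_A = Pb/L = 10·8/16 = 5 kN
  R_B = Pa/L = 10·8/16 = 5 kN
Load 2 — triangular load w₀=12 kN/m (0→w₀ over full span):
  R_A = w₀L/6 = 12·16/6 = 32 kN
  R_B = w₀L/3 = 12·16/3 = 64 kN
Load 3 — point force P=5 kN at a=16/3 m (b=L-a=32/3):
  R_A = Pb/L = 5·(32/3)/16 = 10/3 kN
  R_B = Pa/L = 5·(16/3)/16 = 5/3 kN
Load 4 — point force P=-15 kN at a=4 m (b=L-a=12):
  R_A = Pb/L = (-15)·12/16 = -45/4 kN
  R_B = Pa/L = (-15)·4/16 = -15/4 kN
Superposition: R_A = 349/12 kN, R_B = 803/12 kN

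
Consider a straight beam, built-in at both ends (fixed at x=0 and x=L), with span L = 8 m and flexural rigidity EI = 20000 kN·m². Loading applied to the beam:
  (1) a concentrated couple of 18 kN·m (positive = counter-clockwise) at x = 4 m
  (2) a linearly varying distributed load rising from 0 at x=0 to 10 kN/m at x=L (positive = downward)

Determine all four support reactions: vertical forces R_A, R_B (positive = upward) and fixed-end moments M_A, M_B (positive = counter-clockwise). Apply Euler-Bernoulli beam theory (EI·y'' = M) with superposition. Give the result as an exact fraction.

R_A = 123/8 kN, M_A = 155/6 kN·m, R_B = 197/8 kN, M_B = -55/2 kN·m

Load 1 — applied couple M₀=18 kN·m at a=4 m (b=L-a=4):
  R_A = 6M₀ab/L³ = 6·18·4·4/8³ = 27/8 kN
  M_A = M₀b(2a-b)/L² = 18·4·(2·4-4)/8² = 9/2 kN·m
  R_B = -6M₀ab/L³ = -6·18·4·4/8³ = -27/8 kN
  M_B = M₀a(2b-a)/L² = 18·4·(2·4-4)/8² = 9/2 kN·m
Load 2 — triangular load w₀=10 kN/m (0→w₀ over full span):
  R_A = 3w₀L/20 = 3·10·8/20 = 12 kN
  M_A = w₀L²/30 = 10·8²/30 = 64/3 kN·m
  R_B = 7w₀L/20 = 7·10·8/20 = 28 kN
  M_B = -w₀L²/20 = -10·8²/20 = -32 kN·m
Superposition: R_A = 123/8 kN, M_A = 155/6 kN·m, R_B = 197/8 kN, M_B = -55/2 kN·m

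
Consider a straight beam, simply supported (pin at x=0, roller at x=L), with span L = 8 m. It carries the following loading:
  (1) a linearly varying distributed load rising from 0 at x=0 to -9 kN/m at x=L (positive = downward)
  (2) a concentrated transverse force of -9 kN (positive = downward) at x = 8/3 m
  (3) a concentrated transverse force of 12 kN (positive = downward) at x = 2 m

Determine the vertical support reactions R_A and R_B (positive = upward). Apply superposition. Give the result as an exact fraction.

Load 1 — triangular load w₀=-9 kN/m (0→w₀ over full span):
  R_A = w₀L/6 = (-9)·8/6 = -12 kN
  R_B = w₀L/3 = (-9)·8/3 = -24 kN
Load 2 — point force P=-9 kN at a=8/3 m (b=L-a=16/3):
  R_A = Pb/L = (-9)·(16/3)/8 = -6 kN
  R_B = Pa/L = (-9)·(8/3)/8 = -3 kN
Load 3 — point force P=12 kN at a=2 m (b=L-a=6):
  R_A = Pb/L = 12·6/8 = 9 kN
  R_B = Pa/L = 12·2/8 = 3 kN
Superposition: R_A = -9 kN, R_B = -24 kN

R_A = -9 kN, R_B = -24 kN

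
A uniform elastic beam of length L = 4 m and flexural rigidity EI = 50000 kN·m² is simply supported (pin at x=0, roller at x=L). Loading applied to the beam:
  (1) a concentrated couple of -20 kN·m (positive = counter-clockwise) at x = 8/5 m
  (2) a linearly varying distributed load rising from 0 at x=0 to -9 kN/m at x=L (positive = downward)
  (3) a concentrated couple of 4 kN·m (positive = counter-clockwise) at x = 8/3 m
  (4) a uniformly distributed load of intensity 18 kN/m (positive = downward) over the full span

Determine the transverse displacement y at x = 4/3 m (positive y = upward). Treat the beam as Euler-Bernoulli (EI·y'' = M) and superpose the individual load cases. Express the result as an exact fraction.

Load 1 — applied couple M₀=-20 kN·m at a=8/5 m (b=L-a=12/5):
  y_1 = (M₀x³/(6L)+C₁x)/EI  [x≤a] with C₁=M₀(3b²-L²)/(6L)=-16/15 = ((-20)·(4/3)³/(6·4)+(-16/15)·(4/3))/50000 = -86/1265625 m
Load 2 — triangular load w₀=-9 kN/m (0→w₀ over full span):
  y_2 = -w₀x(7L⁴-10L²x²+3x⁴)/(360LEI) = -(-9)·(4/3)·(7·4⁴-10·4²·(4/3)²+3·(4/3)⁴)/(360·4·50000) = 64/253125 m
Load 3 — applied couple M₀=4 kN·m at a=8/3 m (b=L-a=4/3):
  y_3 = (M₀x³/(6L)+C₁x)/EI  [x≤a] with C₁=M₀(3b²-L²)/(6L)=-16/9 = (4·(4/3)³/(6·4)+(-16/9)·(4/3))/50000 = -2/50625 m
Load 4 — uniform load w=18 kN/m over full span:
  y_4 = -wx(L³-2Lx²+x³)/(24EI) = -18·(4/3)·(4³-2·4·(4/3)²+(4/3)³)/(24·50000) = -88/84375 m
Superposition: y = Σ y_i = -1136/1265625 m ≈ -0.000898 m

y(4/3) = -1136/1265625 m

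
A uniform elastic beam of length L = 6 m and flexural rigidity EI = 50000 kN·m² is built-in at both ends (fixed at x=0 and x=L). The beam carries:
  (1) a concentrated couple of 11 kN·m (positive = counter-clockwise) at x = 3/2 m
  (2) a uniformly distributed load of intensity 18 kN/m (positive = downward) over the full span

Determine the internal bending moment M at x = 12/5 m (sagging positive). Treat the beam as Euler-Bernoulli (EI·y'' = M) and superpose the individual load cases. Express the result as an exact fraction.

M(12/5) = 7909/400 kN·m

Load 1 — applied couple M₀=11 kN·m at a=3/2 m (b=L-a=9/2):
  M_1 = R_Ax - M_A - M₀  [x>a] with R_A=33/16, M_A=-33/16 = (33/16)·(12/5) - (-33/16) - 11 = -319/80 kN·m
Load 2 — uniform load w=18 kN/m over full span:
  M_2 = wLx/2 - wL²/12 - wx²/2 = 18·6·(12/5)/2 - 18·6²/12 - 18·(12/5)²/2 = 594/25 kN·m
Superposition: M = Σ M_i = 7909/400 kN·m ≈ 19.772500 kN·m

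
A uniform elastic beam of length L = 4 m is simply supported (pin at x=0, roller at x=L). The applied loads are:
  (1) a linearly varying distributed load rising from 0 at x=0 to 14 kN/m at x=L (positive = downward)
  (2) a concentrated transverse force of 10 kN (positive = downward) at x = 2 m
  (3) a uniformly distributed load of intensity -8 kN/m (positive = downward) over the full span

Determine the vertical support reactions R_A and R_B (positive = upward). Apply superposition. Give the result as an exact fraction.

Load 1 — triangular load w₀=14 kN/m (0→w₀ over full span):
  R_A = w₀L/6 = 14·4/6 = 28/3 kN
  R_B = w₀L/3 = 14·4/3 = 56/3 kN
Load 2 — point force P=10 kN at a=2 m (b=L-a=2):
  R_A = Pb/L = 10·2/4 = 5 kN
  R_B = Pa/L = 10·2/4 = 5 kN
Load 3 — uniform load w=-8 kN/m over full span:
  R_A = wL/2 = (-8)·4/2 = -16 kN
  R_B = wL/2 = (-8)·4/2 = -16 kN
Superposition: R_A = -5/3 kN, R_B = 23/3 kN

R_A = -5/3 kN, R_B = 23/3 kN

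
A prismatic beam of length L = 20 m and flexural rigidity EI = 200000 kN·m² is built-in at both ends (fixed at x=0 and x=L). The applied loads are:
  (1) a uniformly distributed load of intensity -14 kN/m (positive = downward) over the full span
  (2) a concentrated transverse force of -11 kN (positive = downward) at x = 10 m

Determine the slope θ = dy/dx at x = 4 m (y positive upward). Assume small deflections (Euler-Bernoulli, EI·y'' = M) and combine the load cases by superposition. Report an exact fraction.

θ(4) = 481/100000 rad

Load 1 — uniform load w=-14 kN/m over full span:
  θ_1 = -wx(L-x)(L-2x)/(12EI) = -(-14)·4·(20-4)·(20-2·4)/(12·200000) = 14/3125 rad
Load 2 — point force P=-11 kN at a=10 m (b=L-a=10):
  θ_2 = -Pb²x(2aL-(3a+b)x)/(2L³EI)  [x≤a] = -(-11)·10²·4·(2·10·20-(3·10+10)·4)/(2·20³·200000) = 33/100000 rad
Superposition: θ = Σ θ_i = 481/100000 rad ≈ 0.004810 rad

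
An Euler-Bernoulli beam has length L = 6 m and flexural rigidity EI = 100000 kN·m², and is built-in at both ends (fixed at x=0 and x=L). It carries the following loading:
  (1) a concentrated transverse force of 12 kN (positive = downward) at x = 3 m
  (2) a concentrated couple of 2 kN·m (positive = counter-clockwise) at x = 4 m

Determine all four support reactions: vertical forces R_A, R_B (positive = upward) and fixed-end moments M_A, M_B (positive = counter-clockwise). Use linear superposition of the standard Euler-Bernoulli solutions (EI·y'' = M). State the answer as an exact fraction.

R_A = 58/9 kN, M_A = 29/3 kN·m, R_B = 50/9 kN, M_B = -9 kN·m

Load 1 — point force P=12 kN at a=3 m (b=L-a=3):
  R_A = Pb²(3a+b)/L³ = 12·3²·(3·3+3)/6³ = 6 kN
  M_A = Pab²/L² = 12·3·3²/6² = 9 kN·m
  R_B = Pa²(a+3b)/L³ = 12·3²·(3+3·3)/6³ = 6 kN
  M_B = -Pa²b/L² = -12·3²·3/6² = -9 kN·m
Load 2 — applied couple M₀=2 kN·m at a=4 m (b=L-a=2):
  R_A = 6M₀ab/L³ = 6·2·4·2/6³ = 4/9 kN
  M_A = M₀b(2a-b)/L² = 2·2·(2·4-2)/6² = 2/3 kN·m
  R_B = -6M₀ab/L³ = -6·2·4·2/6³ = -4/9 kN
  M_B = M₀a(2b-a)/L² = 2·4·(2·2-4)/6² = 0 kN·m
Superposition: R_A = 58/9 kN, M_A = 29/3 kN·m, R_B = 50/9 kN, M_B = -9 kN·m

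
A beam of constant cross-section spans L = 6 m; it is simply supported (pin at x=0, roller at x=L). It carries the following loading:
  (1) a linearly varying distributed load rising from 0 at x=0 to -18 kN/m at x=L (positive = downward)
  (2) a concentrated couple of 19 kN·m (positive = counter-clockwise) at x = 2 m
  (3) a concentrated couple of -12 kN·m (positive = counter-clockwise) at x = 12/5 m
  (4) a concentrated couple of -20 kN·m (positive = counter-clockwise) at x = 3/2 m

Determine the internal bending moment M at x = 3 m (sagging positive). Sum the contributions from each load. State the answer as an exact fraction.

M(3) = -34 kN·m

Load 1 — triangular load w₀=-18 kN/m (0→w₀ over full span):
  M_1 = w₀Lx/6 - w₀x³/(6L) = (-18)·6·3/6 - (-18)·3³/(6·6) = -81/2 kN·m
Load 2 — applied couple M₀=19 kN·m at a=2 m (b=L-a=4):
  M_2 = M₀x/L - M₀  [x>a] = 19·3/6 - 19 = -19/2 kN·m
Load 3 — applied couple M₀=-12 kN·m at a=12/5 m (b=L-a=18/5):
  M_3 = M₀x/L - M₀  [x>a] = (-12)·3/6 - (-12) = 6 kN·m
Load 4 — applied couple M₀=-20 kN·m at a=3/2 m (b=L-a=9/2):
  M_4 = M₀x/L - M₀  [x>a] = (-20)·3/6 - (-20) = 10 kN·m
Superposition: M = Σ M_i = -34 kN·m ≈ -34.000000 kN·m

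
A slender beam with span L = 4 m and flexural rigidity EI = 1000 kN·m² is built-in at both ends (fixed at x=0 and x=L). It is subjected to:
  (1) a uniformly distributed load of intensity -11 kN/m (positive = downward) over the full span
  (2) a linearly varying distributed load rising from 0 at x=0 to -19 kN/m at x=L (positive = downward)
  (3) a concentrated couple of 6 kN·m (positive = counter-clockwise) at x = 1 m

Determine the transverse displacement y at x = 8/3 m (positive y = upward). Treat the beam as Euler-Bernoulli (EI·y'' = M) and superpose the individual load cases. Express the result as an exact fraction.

Load 1 — uniform load w=-11 kN/m over full span:
  y_1 = -wx²(L-x)²/(24EI) = -(-11)·(8/3)²·(4-(8/3))²/(24·1000) = 176/30375 m
Load 2 — triangular load w₀=-19 kN/m (0→w₀ over full span):
  y_2 = -w₀x²(L-x)²(x+2L)/(120LEI) = -(-19)·(8/3)²·(4-(8/3))²·((8/3)+2·4)/(120·4·1000) = 2432/455625 m
Load 3 — applied couple M₀=6 kN·m at a=1 m (b=L-a=3):
  y_3 = (R_Ax³/6 - M_Ax²/2 - M₀(x-a)²/2)/EI  [x>a] with R_A=27/16, M_A=-9/8 = ((27/16)·(8/3)³/6 - (-9/8)·(8/3)²/2 - 6·((8/3)-1)²/2)/1000 = 1/1000 m
Superposition: y = Σ y_i = 44221/3645000 m ≈ 0.012132 m

y(8/3) = 44221/3645000 m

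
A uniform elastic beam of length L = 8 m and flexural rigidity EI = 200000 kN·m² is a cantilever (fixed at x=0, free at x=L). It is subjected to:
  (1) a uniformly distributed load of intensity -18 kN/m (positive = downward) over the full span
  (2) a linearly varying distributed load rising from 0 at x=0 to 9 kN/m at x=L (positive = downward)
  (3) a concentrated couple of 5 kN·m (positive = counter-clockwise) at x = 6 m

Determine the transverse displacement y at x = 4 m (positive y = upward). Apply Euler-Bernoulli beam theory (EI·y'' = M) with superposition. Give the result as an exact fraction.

Load 1 — uniform load w=-18 kN/m over full span:
  y_1 = -wx²(x²-4Lx+6L²)/(24EI) = -(-18)·4²·(4²-4·8·4+6·8²)/(24·200000) = 51/3125 m
Load 2 — triangular load w₀=9 kN/m (0→w₀ over full span):
  y_2 = (w₀Lx³/12-w₀L²x²/6-w₀x⁵/(120L))/EI = (9·8·4³/12-9·8²·4²/6-9·4⁵/(120·8))/200000 = -363/62500 m
Load 3 — applied couple M₀=5 kN·m at a=6 m (b=L-a=2):
  y_3 = M₀x²/(2EI)  [x≤a] = 5·4²/(2·200000) = 1/5000 m
Superposition: y = Σ y_i = 1339/125000 m ≈ 0.010712 m

y(4) = 1339/125000 m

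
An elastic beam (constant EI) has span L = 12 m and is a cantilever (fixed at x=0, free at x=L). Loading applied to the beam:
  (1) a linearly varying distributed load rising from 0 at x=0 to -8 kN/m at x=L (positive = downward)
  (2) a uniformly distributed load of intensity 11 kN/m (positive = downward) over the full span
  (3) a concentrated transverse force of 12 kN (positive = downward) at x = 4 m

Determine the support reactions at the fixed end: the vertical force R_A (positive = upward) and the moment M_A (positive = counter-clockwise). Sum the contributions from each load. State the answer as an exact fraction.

Load 1 — triangular load w₀=-8 kN/m (0→w₀ over full span):
  R_A = w₀L/2 = (-8)·12/2 = -48 kN
  M_A = w₀L²/3 = (-8)·12²/3 = -384 kN·m
Load 2 — uniform load w=11 kN/m over full span:
  R_A = wL = 11·12 = 132 kN
  M_A = wL²/2 = 11·12²/2 = 792 kN·m
Load 3 — point force P=12 kN at a=4 m (b=L-a=8):
  R_A = P = 12 kN
  M_A = Pa = 12·4 = 48 kN·m
Superposition: R_A = 96 kN, M_A = 456 kN·m

R_A = 96 kN, M_A = 456 kN·m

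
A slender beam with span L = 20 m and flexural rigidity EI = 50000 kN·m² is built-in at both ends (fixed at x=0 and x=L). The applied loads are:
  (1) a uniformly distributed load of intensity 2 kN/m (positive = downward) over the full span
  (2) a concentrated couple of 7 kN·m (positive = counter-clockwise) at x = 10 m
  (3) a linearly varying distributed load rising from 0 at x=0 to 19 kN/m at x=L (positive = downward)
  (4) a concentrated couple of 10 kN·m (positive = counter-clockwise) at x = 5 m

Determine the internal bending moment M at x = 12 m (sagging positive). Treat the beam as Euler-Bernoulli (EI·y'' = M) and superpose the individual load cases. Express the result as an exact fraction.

Load 1 — uniform load w=2 kN/m over full span:
  M_1 = wLx/2 - wL²/12 - wx²/2 = 2·20·12/2 - 2·20²/12 - 2·12²/2 = 88/3 kN·m
Load 2 — applied couple M₀=7 kN·m at a=10 m (b=L-a=10):
  M_2 = R_Ax - M_A - M₀  [x>a] with R_A=21/40, M_A=7/4 = (21/40)·12 - (7/4) - 7 = -49/20 kN·m
Load 3 — triangular load w₀=19 kN/m (0→w₀ over full span):
  M_3 = 3w₀Lx/20 - w₀L²/30 - w₀x³/(6L) = 3·19·20·12/20 - 19·20²/30 - 19·12³/(6·20) = 2356/15 kN·m
Load 4 — applied couple M₀=10 kN·m at a=5 m (b=L-a=15):
  M_4 = R_Ax - M_A - M₀  [x>a] with R_A=9/16, M_A=-15/8 = (9/16)·12 - (-15/8) - 10 = -11/8 kN·m
Superposition: M = Σ M_i = 7303/40 kN·m ≈ 182.575000 kN·m

M(12) = 7303/40 kN·m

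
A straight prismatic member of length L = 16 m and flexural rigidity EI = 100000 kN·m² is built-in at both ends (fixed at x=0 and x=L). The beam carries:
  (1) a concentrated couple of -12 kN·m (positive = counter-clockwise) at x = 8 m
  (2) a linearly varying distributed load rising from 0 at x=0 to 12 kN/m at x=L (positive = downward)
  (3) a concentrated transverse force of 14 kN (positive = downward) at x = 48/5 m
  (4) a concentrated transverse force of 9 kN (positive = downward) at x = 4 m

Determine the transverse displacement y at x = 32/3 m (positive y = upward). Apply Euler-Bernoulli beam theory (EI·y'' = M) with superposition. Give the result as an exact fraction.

y(32/3) = -1107803/94921875 m

Load 1 — applied couple M₀=-12 kN·m at a=8 m (b=L-a=8):
  y_1 = (R_Ax³/6 - M_Ax²/2 - M₀(x-a)²/2)/EI  [x>a] with R_A=-9/8, M_A=-3 = ((-9/8)·(32/3)³/6 - (-3)·(32/3)²/2 - (-12)·((32/3)-8)²/2)/100000 = -4/28125 m
Load 2 — triangular load w₀=12 kN/m (0→w₀ over full span):
  y_2 = -w₀x²(L-x)²(x+2L)/(120LEI) = -12·(32/3)²·(16-(32/3))²·((32/3)+2·16)/(120·16·100000) = -32768/3796875 m
Load 3 — point force P=14 kN at a=48/5 m (b=L-a=32/5):
  y_3 = -Pa²(L-x)²(3bL-(3b+a)(L-x))/(6L³EI)  [x>a] = -14·(48/5)²·(16-(32/3))²·(3·(32/5)·16-(3·(32/5)+(48/5))·(16-(32/3)))/(6·16³·100000) = -896/390625 m
Load 4 — point force P=9 kN at a=4 m (b=L-a=12):
  y_4 = -Pa²(L-x)²(3bL-(3b+a)(L-x))/(6L³EI)  [x>a] = -9·4²·(16-(32/3))²·(3·12·16-(3·12+4)·(16-(32/3)))/(6·16³·100000) = -17/28125 m
Superposition: y = Σ y_i = -1107803/94921875 m ≈ -0.011671 m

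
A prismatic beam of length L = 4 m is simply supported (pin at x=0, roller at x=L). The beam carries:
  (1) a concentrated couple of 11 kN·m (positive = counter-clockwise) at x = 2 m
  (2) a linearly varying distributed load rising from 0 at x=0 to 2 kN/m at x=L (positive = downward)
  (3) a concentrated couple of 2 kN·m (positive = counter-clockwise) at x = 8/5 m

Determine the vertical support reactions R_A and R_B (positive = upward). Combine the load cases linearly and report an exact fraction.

R_A = 55/12 kN, R_B = -7/12 kN

Load 1 — applied couple M₀=11 kN·m at a=2 m (b=L-a=2):
  R_A = M₀/L = 11/4 kN
  R_B = -M₀/L = -11/4 kN
Load 2 — triangular load w₀=2 kN/m (0→w₀ over full span):
  R_A = w₀L/6 = 2·4/6 = 4/3 kN
  R_B = w₀L/3 = 2·4/3 = 8/3 kN
Load 3 — applied couple M₀=2 kN·m at a=8/5 m (b=L-a=12/5):
  R_A = M₀/L = 2/4 = 1/2 kN
  R_B = -M₀/L = -2/4 = -1/2 kN
Superposition: R_A = 55/12 kN, R_B = -7/12 kN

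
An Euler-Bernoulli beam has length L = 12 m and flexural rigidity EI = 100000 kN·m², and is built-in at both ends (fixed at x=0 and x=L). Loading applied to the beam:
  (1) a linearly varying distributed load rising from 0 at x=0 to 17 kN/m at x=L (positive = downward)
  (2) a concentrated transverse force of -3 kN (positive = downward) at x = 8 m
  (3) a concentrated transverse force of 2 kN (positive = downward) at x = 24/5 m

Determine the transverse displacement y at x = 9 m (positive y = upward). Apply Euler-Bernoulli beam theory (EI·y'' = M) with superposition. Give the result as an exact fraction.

y(9) = -44353/16000000 m

Load 1 — triangular load w₀=17 kN/m (0→w₀ over full span):
  y_1 = -w₀x²(L-x)²(x+2L)/(120LEI) = -17·9²·(12-9)²·(9+2·12)/(120·12·100000) = -45441/16000000 m
Load 2 — point force P=-3 kN at a=8 m (b=L-a=4):
  y_2 = -Pa²(L-x)²(3bL-(3b+a)(L-x))/(6L³EI)  [x>a] = -(-3)·8²·(12-9)²·(3·4·12-(3·4+8)·(12-9))/(6·12³·100000) = 7/50000 m
Load 3 — point force P=2 kN at a=24/5 m (b=L-a=36/5):
  y_3 = -Pa²(L-x)²(3bL-(3b+a)(L-x))/(6L³EI)  [x>a] = -2·(24/5)²·(12-9)²·(3·(36/5)·12-(3·(36/5)+(24/5))·(12-9))/(6·12³·100000) = -9/125000 m
Superposition: y = Σ y_i = -44353/16000000 m ≈ -0.002772 m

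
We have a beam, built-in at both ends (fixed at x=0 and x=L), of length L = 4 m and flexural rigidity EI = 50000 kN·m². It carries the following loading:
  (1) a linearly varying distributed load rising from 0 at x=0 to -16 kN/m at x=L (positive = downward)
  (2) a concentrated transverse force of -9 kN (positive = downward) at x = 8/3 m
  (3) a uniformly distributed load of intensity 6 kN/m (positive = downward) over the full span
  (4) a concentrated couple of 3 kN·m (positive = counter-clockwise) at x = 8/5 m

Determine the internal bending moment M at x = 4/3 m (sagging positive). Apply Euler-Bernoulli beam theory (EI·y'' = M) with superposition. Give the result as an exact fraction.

Load 1 — triangular load w₀=-16 kN/m (0→w₀ over full span):
  M_1 = 3w₀Lx/20 - w₀L²/30 - w₀x³/(6L) = 3·(-16)·4·(4/3)/20 - (-16)·4²/30 - (-16)·(4/3)³/(6·4) = -1088/405 kN·m
Load 2 — point force P=-9 kN at a=8/3 m (b=L-a=4/3):
  M_2 = Pb²(3a+b)x/L³ - Pab²/L²  [x≤a] = (-9)·(4/3)²·(3·(8/3)+(4/3))·(4/3)/4³ - (-9)·(8/3)·(4/3)²/4² = -4/9 kN·m
Load 3 — uniform load w=6 kN/m over full span:
  M_3 = wLx/2 - wL²/12 - wx²/2 = 6·4·(4/3)/2 - 6·4²/12 - 6·(4/3)²/2 = 8/3 kN·m
Load 4 — applied couple M₀=3 kN·m at a=8/5 m (b=L-a=12/5):
  M_4 = R_Ax - M_A  [x≤a] with R_A=27/25, M_A=9/25 = (27/25)·(4/3) - (9/25) = 27/25 kN·m
Superposition: M = Σ M_i = 1247/2025 kN·m ≈ 0.615802 kN·m

M(4/3) = 1247/2025 kN·m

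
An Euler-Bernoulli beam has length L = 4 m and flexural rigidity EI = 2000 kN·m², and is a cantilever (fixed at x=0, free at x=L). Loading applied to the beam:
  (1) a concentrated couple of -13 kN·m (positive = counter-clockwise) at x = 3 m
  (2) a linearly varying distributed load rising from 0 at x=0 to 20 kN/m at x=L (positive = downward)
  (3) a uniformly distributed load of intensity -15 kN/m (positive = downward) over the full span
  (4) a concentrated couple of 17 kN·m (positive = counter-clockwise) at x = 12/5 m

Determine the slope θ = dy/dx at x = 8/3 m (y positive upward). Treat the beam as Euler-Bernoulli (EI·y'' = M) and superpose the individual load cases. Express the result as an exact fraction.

θ(8/3) = 2263/607500 rad

Load 1 — applied couple M₀=-13 kN·m at a=3 m (b=L-a=1):
  θ_1 = M₀x/EI  [x≤a] = (-13)·(8/3)/2000 = -13/750 rad
Load 2 — triangular load w₀=20 kN/m (0→w₀ over full span):
  θ_2 = (w₀Lx²/4-w₀L²x/3-w₀x⁴/(24L))/EI = (20·4·(8/3)²/4-20·4²·(8/3)/3-20·(8/3)⁴/(24·4))/2000 = -464/6075 rad
Load 3 — uniform load w=-15 kN/m over full span:
  θ_3 = -wx(x²-3Lx+3L²)/(6EI) = -(-15)·(8/3)·((8/3)²-3·4·(8/3)+3·4²)/(6·2000) = 52/675 rad
Load 4 — applied couple M₀=17 kN·m at a=12/5 m (b=L-a=8/5):
  θ_4 = M₀a/EI  [x>a] = 17·(12/5)/2000 = 51/2500 rad
Superposition: θ = Σ θ_i = 2263/607500 rad ≈ 0.003725 rad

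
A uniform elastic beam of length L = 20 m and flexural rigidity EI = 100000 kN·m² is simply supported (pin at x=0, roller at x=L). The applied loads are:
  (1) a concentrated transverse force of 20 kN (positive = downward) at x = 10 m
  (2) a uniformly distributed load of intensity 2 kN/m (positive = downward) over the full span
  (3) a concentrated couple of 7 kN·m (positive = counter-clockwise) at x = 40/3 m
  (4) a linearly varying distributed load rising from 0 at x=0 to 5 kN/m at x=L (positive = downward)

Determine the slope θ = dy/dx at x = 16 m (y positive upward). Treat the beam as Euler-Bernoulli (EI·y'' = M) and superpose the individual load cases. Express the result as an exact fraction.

θ(16) = 3059/187500 rad

Load 1 — point force P=20 kN at a=10 m (b=L-a=10):
  θ_1 = -Pa(2L²-6Lx+3x²+a²)/(6LEI)  [x>a] = -20·10·(2·20²-6·20·16+3·16²+10²)/(6·20·100000) = 21/5000 rad
Load 2 — uniform load w=2 kN/m over full span:
  θ_2 = -w(L³-6Lx²+4x³)/(24EI) = -2·(20³-6·20·16²+4·16³)/(24·100000) = 33/6250 rad
Load 3 — applied couple M₀=7 kN·m at a=40/3 m (b=L-a=20/3):
  θ_3 = (M₀x²/(2L)-M₀(x-a)+C₁)/EI  [x>a] with C₁=M₀(3b²-L²)/(6L)=-140/9 = (7·16²/(2·20)-7·(16-(40/3))+(-140/9))/100000 = 119/1125000 rad
Load 4 — triangular load w₀=5 kN/m (0→w₀ over full span):
  θ_4 = -w₀(7L⁴-30L²x²+15x⁴)/(360LEI) = -5·(7·20⁴-30·20²·16²+15·16⁴)/(360·20·100000) = 757/112500 rad
Superposition: θ = Σ θ_i = 3059/187500 rad ≈ 0.016315 rad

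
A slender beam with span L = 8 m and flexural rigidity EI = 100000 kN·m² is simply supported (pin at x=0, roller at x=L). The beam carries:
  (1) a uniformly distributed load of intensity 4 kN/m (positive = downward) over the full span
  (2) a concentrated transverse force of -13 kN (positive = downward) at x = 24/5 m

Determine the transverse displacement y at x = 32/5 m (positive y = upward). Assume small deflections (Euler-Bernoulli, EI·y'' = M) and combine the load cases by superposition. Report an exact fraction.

y(32/5) = -2744/5859375 m

Load 1 — uniform load w=4 kN/m over full span:
  y_1 = -wx(L³-2Lx²+x³)/(24EI) = -4·(32/5)·(8³-2·8·(32/5)²+(32/5)³)/(24·100000) = -7424/5859375 m
Load 2 — point force P=-13 kN at a=24/5 m (b=L-a=16/5):
  y_2 = -Pa(L-x)(2Lx-a²-x²)/(6LEI)  [x>a] = -(-13)·(24/5)·(8-(32/5))·(2·8·(32/5)-(24/5)²-(32/5)²)/(6·8·100000) = 312/390625 m
Superposition: y = Σ y_i = -2744/5859375 m ≈ -0.000468 m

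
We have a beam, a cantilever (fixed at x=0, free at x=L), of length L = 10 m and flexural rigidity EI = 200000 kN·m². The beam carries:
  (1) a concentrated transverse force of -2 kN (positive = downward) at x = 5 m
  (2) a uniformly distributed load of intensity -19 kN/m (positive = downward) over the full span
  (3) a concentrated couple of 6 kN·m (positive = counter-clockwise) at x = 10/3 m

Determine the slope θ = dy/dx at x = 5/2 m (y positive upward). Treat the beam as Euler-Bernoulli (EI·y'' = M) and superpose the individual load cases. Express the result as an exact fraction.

Load 1 — point force P=-2 kN at a=5 m (b=L-a=5):
  θ_1 = -Px(2a-x)/(2EI)  [x≤a] = -(-2)·(5/2)·(2·5-(5/2))/(2·200000) = 3/32000 rad
Load 2 — uniform load w=-19 kN/m over full span:
  θ_2 = -wx(x²-3Lx+3L²)/(6EI) = -(-19)·(5/2)·((5/2)²-3·10·(5/2)+3·10²)/(6·200000) = 703/76800 rad
Load 3 — applied couple M₀=6 kN·m at a=10/3 m (b=L-a=20/3):
  θ_3 = M₀x/EI  [x≤a] = 6·(5/2)/200000 = 3/40000 rad
Superposition: θ = Σ θ_i = 17899/1920000 rad ≈ 0.009322 rad

θ(5/2) = 17899/1920000 rad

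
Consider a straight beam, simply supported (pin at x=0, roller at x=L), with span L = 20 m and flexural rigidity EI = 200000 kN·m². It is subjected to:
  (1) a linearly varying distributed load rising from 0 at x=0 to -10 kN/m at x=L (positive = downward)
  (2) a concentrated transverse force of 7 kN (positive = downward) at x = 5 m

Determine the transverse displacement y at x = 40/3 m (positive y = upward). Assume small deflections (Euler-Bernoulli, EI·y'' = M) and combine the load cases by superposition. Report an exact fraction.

Load 1 — triangular load w₀=-10 kN/m (0→w₀ over full span):
  y_1 = -w₀x(7L⁴-10L²x²+3x⁴)/(360LEI) = -(-10)·(40/3)·(7·20⁴-10·20²·(40/3)²+3·(40/3)⁴)/(360·20·200000) = 34/729 m
Load 2 — point force P=7 kN at a=5 m (b=L-a=15):
  y_2 = -Pa(L-x)(2Lx-a²-x²)/(6LEI)  [x>a] = -7·5·(20-(40/3))·(2·20·(40/3)-5²-(40/3)²)/(6·20·200000) = -833/259200 m
Superposition: y = Σ y_i = 101303/2332800 m ≈ 0.043425 m

y(40/3) = 101303/2332800 m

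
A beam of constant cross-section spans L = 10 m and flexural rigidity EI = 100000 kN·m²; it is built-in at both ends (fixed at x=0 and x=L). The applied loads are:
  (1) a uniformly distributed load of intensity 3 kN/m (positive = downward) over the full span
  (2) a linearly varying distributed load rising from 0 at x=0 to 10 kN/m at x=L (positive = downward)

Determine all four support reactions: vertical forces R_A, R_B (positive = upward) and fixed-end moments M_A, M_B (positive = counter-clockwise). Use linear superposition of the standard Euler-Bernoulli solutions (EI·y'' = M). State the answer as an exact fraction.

R_A = 30 kN, M_A = 175/3 kN·m, R_B = 50 kN, M_B = -75 kN·m

Load 1 — uniform load w=3 kN/m over full span:
  R_A = wL/2 = 3·10/2 = 15 kN
  M_A = wL²/12 = 3·10²/12 = 25 kN·m
  R_B = wL/2 = 3·10/2 = 15 kN
  M_B = -wL²/12 = -3·10²/12 = -25 kN·m
Load 2 — triangular load w₀=10 kN/m (0→w₀ over full span):
  R_A = 3w₀L/20 = 3·10·10/20 = 15 kN
  M_A = w₀L²/30 = 10·10²/30 = 100/3 kN·m
  R_B = 7w₀L/20 = 7·10·10/20 = 35 kN
  M_B = -w₀L²/20 = -10·10²/20 = -50 kN·m
Superposition: R_A = 30 kN, M_A = 175/3 kN·m, R_B = 50 kN, M_B = -75 kN·m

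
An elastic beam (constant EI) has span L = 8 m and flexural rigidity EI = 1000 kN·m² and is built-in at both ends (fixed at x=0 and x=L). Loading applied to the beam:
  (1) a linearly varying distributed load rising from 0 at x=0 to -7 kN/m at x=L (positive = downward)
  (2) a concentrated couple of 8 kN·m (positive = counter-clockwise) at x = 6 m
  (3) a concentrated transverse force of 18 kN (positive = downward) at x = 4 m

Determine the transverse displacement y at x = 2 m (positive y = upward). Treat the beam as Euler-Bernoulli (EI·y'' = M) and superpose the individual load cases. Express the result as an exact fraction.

y(2) = -43/5000 m

Load 1 — triangular load w₀=-7 kN/m (0→w₀ over full span):
  y_1 = -w₀x²(L-x)²(x+2L)/(120LEI) = -(-7)·2²·(8-2)²·(2+2·8)/(120·8·1000) = 189/10000 m
Load 2 — applied couple M₀=8 kN·m at a=6 m (b=L-a=2):
  y_2 = (R_Ax³/6 - M_Ax²/2)/EI  [x≤a] with R_A=9/8, M_A=5/2 = ((9/8)·2³/6 - (5/2)·2²/2)/1000 = -7/2000 m
Load 3 — point force P=18 kN at a=4 m (b=L-a=4):
  y_3 = -Pb²x²(3aL-(3a+b)x)/(6L³EI)  [x≤a] = -18·4²·2²·(3·4·8-(3·4+4)·2)/(6·8³·1000) = -3/125 m
Superposition: y = Σ y_i = -43/5000 m ≈ -0.008600 m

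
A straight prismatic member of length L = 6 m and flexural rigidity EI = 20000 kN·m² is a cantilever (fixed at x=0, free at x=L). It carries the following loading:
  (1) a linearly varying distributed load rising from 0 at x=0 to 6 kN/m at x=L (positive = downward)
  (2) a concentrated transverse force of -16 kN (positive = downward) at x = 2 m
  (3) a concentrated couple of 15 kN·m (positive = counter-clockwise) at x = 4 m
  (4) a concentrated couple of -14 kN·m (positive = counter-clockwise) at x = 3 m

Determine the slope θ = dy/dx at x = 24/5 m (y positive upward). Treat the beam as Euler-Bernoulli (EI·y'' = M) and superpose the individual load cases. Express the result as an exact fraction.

Load 1 — triangular load w₀=6 kN/m (0→w₀ over full span):
  θ_1 = (w₀Lx²/4-w₀L²x/3-w₀x⁴/(24L))/EI = (6·6·(24/5)²/4-6·6²·(24/5)/3-6·(24/5)⁴/(24·6))/20000 = -3132/390625 rad
Load 2 — point force P=-16 kN at a=2 m (b=L-a=4):
  θ_2 = -Pa²/(2EI)  [x>a] = -(-16)·2²/(2·20000) = 1/625 rad
Load 3 — applied couple M₀=15 kN·m at a=4 m (b=L-a=2):
  θ_3 = M₀a/EI  [x>a] = 15·4/20000 = 3/1000 rad
Load 4 — applied couple M₀=-14 kN·m at a=3 m (b=L-a=3):
  θ_4 = M₀a/EI  [x>a] = (-14)·3/20000 = -21/10000 rad
Superposition: θ = Σ θ_i = -34487/6250000 rad ≈ -0.005518 rad

θ(24/5) = -34487/6250000 rad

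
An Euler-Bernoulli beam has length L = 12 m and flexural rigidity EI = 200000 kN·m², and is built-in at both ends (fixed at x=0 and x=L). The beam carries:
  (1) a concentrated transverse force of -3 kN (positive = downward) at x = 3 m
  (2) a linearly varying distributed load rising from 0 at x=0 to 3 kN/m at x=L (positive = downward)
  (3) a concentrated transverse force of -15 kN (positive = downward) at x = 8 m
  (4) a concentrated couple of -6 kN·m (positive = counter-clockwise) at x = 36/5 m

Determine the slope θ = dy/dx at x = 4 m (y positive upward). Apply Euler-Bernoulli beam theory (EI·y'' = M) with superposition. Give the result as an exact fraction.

Load 1 — point force P=-3 kN at a=3 m (b=L-a=9):
  θ_1 = Pa²(L-x)(2bL-(3b+a)(L-x))/(2L³EI)  [x>a] = (-3)·3²·(12-4)·(2·9·12-(3·9+3)·(12-4))/(2·12³·200000) = 3/400000 rad
Load 2 — triangular load w₀=3 kN/m (0→w₀ over full span):
  θ_2 = -w₀(2x(L-x)(L-2x)(x+2L)+x²(L-x)²)/(120LEI) = -3·(2·4·(12-4)·(12-2·4)·(4+2·12)+4²·(12-4)²)/(120·12·200000) = -4/46875 rad
Load 3 — point force P=-15 kN at a=8 m (b=L-a=4):
  θ_3 = -Pb²x(2aL-(3a+b)x)/(2L³EI)  [x≤a] = -(-15)·4²·4·(2·8·12-(3·8+4)·4)/(2·12³·200000) = 1/9000 rad
Load 4 — applied couple M₀=-6 kN·m at a=36/5 m (b=L-a=24/5):
  θ_4 = (R_Ax²/2 - M_Ax)/EI  [x≤a] with R_A=-18/25, M_A=-48/25 = ((-18/25)·4²/2 - (-48/25)·4)/200000 = 3/312500 rad
Superposition: θ = Σ θ_i = 3859/90000000 rad ≈ 0.000043 rad

θ(4) = 3859/90000000 rad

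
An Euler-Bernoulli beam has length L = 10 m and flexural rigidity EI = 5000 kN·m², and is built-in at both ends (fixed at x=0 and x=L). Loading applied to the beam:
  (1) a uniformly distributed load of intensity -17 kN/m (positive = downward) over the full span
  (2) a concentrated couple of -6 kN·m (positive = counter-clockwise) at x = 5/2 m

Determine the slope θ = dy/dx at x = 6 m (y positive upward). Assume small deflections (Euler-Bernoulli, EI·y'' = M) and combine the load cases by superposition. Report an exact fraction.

θ(6) = -659/50000 rad

Load 1 — uniform load w=-17 kN/m over full span:
  θ_1 = -wx(L-x)(L-2x)/(12EI) = -(-17)·6·(10-6)·(10-2·6)/(12·5000) = -17/1250 rad
Load 2 — applied couple M₀=-6 kN·m at a=5/2 m (b=L-a=15/2):
  θ_2 = (R_Ax²/2 - M_Ax - M₀(x-a))/EI  [x>a] with R_A=-27/40, M_A=9/8 = ((-27/40)·6²/2 - (9/8)·6 - (-6)·(6-(5/2)))/5000 = 21/50000 rad
Superposition: θ = Σ θ_i = -659/50000 rad ≈ -0.013180 rad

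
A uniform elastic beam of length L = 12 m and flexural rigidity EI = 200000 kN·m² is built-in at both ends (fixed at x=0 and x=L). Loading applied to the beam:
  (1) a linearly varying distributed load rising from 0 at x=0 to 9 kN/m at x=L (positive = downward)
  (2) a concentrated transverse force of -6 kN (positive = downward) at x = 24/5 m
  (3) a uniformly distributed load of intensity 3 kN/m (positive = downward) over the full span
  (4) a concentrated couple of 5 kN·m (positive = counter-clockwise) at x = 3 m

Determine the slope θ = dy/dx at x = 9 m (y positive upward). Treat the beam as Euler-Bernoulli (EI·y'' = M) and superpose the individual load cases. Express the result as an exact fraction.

θ(9) = 711669/1600000000 rad

Load 1 — triangular load w₀=9 kN/m (0→w₀ over full span):
  θ_1 = -w₀(2x(L-x)(L-2x)(x+2L)+x²(L-x)²)/(120LEI) = -9·(2·9·(12-9)·(12-2·9)·(9+2·12)+9²·(12-9)²)/(120·12·200000) = 9963/32000000 rad
Load 2 — point force P=-6 kN at a=24/5 m (b=L-a=36/5):
  θ_2 = Pa²(L-x)(2bL-(3b+a)(L-x))/(2L³EI)  [x>a] = (-6)·(24/5)²·(12-9)·(2·(36/5)·12-(3·(36/5)+(24/5))·(12-9))/(2·12³·200000) = -351/6250000 rad
Load 3 — uniform load w=3 kN/m over full span:
  θ_3 = -wx(L-x)(L-2x)/(12EI) = -3·9·(12-9)·(12-2·9)/(12·200000) = 81/400000 rad
Load 4 — applied couple M₀=5 kN·m at a=3 m (b=L-a=9):
  θ_4 = (R_Ax²/2 - M_Ax - M₀(x-a))/EI  [x>a] with R_A=15/32, M_A=-15/16 = ((15/32)·9²/2 - (-15/16)·9 - 5·(9-3))/200000 = -33/2560000 rad
Superposition: θ = Σ θ_i = 711669/1600000000 rad ≈ 0.000445 rad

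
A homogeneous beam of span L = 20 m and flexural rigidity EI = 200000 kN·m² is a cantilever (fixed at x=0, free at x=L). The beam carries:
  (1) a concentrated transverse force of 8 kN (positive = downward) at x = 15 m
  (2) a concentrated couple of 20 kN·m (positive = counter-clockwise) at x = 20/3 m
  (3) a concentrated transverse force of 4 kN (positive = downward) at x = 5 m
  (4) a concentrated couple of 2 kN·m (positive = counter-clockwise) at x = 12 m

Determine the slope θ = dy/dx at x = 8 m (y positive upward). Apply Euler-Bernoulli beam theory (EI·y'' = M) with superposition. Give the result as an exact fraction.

θ(8) = -907/300000 rad

Load 1 — point force P=8 kN at a=15 m (b=L-a=5):
  θ_1 = -Px(2a-x)/(2EI)  [x≤a] = -8·8·(2·15-8)/(2·200000) = -11/3125 rad
Load 2 — applied couple M₀=20 kN·m at a=20/3 m (b=L-a=40/3):
  θ_2 = M₀a/EI  [x>a] = 20·(20/3)/200000 = 1/1500 rad
Load 3 — point force P=4 kN at a=5 m (b=L-a=15):
  θ_3 = -Pa²/(2EI)  [x>a] = -4·5²/(2·200000) = -1/4000 rad
Load 4 — applied couple M₀=2 kN·m at a=12 m (b=L-a=8):
  θ_4 = M₀x/EI  [x≤a] = 2·8/200000 = 1/12500 rad
Superposition: θ = Σ θ_i = -907/300000 rad ≈ -0.003023 rad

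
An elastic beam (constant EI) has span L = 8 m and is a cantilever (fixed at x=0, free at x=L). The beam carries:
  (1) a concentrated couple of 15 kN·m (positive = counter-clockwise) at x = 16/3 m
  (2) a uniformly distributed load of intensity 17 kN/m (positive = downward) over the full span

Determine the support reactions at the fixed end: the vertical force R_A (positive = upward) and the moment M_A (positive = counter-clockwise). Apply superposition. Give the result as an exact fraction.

R_A = 136 kN, M_A = 529 kN·m

Load 1 — applied couple M₀=15 kN·m at a=16/3 m (b=L-a=8/3):
  R_A = 0 kN
  M_A = -M₀ = -15 kN·m
Load 2 — uniform load w=17 kN/m over full span:
  R_A = wL = 17·8 = 136 kN
  M_A = wL²/2 = 17·8²/2 = 544 kN·m
Superposition: R_A = 136 kN, M_A = 529 kN·m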